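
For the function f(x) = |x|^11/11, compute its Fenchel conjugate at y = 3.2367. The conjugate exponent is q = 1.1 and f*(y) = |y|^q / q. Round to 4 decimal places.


The conjugate exponent q satisfies 1/p + 1/q = 1.
p = 11, so q = 11/(11 - 1) = 1.1
|y|^q = 3.2367^1.1 = 3.6401
f*(3.2367) = 3.6401 / 1.1 = 3.3092


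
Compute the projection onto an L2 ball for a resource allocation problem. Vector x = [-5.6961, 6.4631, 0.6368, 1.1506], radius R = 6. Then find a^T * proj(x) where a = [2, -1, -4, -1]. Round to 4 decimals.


Step 1: Compute ||x|| (intermediates to 6 decimals).
||x|| = sqrt((-5.6961)^2 + 6.4631^2 + 0.6368^2 + 1.1506^2) = 8.714735
Step 2: Project.
Since ||x|| > R, scale = R/||x|| = 6/8.714735 = 0.688489, proj(x) = scale * x
proj(x) = [-3.921702, 4.449773, 0.43843, 0.792175]
Step 3: Dot product.
a^T * proj(x) = 2*(-3.921702) - 1*4.449773 - 4*0.43843 - 1*0.792175 = -14.8391


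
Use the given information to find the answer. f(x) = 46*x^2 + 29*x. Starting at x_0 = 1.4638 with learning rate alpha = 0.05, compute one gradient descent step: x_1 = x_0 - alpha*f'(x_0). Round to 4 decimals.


We compute the gradient at x_0 and apply the update.
f'(x) = 92*x + 29
f'(1.4638) = 92*1.4638 + 29 = 163.6696
x_1 = 1.4638 - 0.05*163.6696 = -6.7197


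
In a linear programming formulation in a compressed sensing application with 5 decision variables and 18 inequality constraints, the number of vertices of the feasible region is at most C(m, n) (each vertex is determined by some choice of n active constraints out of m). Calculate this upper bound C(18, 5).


Each vertex corresponds to some choice of n active constraints out of m, so the number of vertices is at most C(m, n) = m! / (n!(m-n)!).
m = 18, n = 5
Numerator: 18 * 17 * 16 * 15 * 14
Denominator: 5! = 120
C(18, 5) = 8568


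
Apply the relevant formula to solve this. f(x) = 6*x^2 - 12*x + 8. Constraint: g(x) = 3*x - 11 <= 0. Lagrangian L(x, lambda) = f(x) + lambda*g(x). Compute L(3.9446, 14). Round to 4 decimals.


Step 1: Evaluate f(x).
f(3.9446) = 6*3.9446^2 - 12*3.9446 + 8 = 54.024
Step 2: Evaluate g(x).
g(3.9446) = 3*3.9446 - 11 = 0.8338
Step 3: Compute Lagrangian.
L = 54.024 + 14*0.8338 = 65.6972


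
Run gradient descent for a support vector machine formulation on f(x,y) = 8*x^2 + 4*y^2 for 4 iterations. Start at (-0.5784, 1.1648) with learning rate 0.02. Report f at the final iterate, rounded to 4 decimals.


Gradient descent on f(x,y) = 8*x^2 + 4*y^2.
Starting point: (-0.5784, 1.1648), alpha = 0.02
Step 1: grad_x = 2*8*-0.5784 = -9.2544, grad_y = 2*4*1.1648 = 9.3184
  x_1 = -0.5784 - 0.02*-9.2544 = -0.3933
  y_1 = 1.1648 - 0.02*9.3184 = 0.9784
Step 2: grad_x = 2*8*-0.3933 = -6.293, grad_y = 2*4*0.9784 = 7.8275
  x_2 = -0.3933 - 0.02*-6.293 = -0.2675
  y_2 = 0.9784 - 0.02*7.8275 = 0.8219
Step 3: grad_x = 2*8*-0.2675 = -4.2792, grad_y = 2*4*0.8219 = 6.5751
  x_3 = -0.2675 - 0.02*-4.2792 = -0.1819
  y_3 = 0.8219 - 0.02*6.5751 = 0.6904
Step 4: grad_x = 2*8*-0.1819 = -2.9099, grad_y = 2*4*0.6904 = 5.5231
  x_4 = -0.1819 - 0.02*-2.9099 = -0.1237
  y_4 = 0.6904 - 0.02*5.5231 = 0.5799
f(-0.1237, 0.5799) = 8*(-0.1237)^2 + 4*0.5799^2 = 1.4676


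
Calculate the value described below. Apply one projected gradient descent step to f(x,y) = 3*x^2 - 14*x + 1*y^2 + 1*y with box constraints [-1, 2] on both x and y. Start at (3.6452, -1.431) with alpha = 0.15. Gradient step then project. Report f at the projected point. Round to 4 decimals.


Step 1: Compute gradient at (3.6452, -1.431).
grad_x = 2*3*3.6452 - 14 = 7.8712
grad_y = 2*1*-1.431 + 1 = -1.862
Step 2: Gradient step.
x_raw = 3.6452 - 0.15*7.8712 = 2.4645
y_raw = -1.431 - 0.15*-1.862 = -1.1517
Step 3: Project onto [-1, 2].
x_proj = clip(2.4645) = 2.0
y_proj = clip(-1.1517) = -1.0
Step 4: Evaluate f.
f(2.0, -1.0) = -16.0


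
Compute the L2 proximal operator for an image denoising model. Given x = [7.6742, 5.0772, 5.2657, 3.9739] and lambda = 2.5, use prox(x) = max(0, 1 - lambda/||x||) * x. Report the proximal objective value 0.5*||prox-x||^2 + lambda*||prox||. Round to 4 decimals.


Step 1: Compute ||x||.
||x|| = 11.3221
Step 2: Compute scaling factor.
scale = max(0, 1 - 2.5/11.3221) = 0.7792
Step 3: prox(x) = [5.9797, 3.9561, 4.103, 3.0964]
||prox(x)|| = 8.8221
Step 4: Proximal objective.
0.5*||prox-x||^2 = 3.125
lambda*||prox|| = 22.0553
Total = 25.1803


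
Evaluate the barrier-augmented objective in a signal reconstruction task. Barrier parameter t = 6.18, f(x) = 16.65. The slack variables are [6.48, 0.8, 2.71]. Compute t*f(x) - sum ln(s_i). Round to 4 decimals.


Step 1: Compute log-barrier.
ln values: [1.8687, -0.2231, 0.9969]
phi = -(1.8687 - 0.2231 + 0.9969) = -2.6425
Step 2: Compute augmented objective.
t*f(x) = 6.18*16.65 = 102.897
Total = 102.897 - 2.6425 = 100.2545


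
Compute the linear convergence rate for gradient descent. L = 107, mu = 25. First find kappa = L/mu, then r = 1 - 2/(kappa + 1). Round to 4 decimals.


Step 1: Compute the condition number.
kappa = L/mu = 107/25 = 4.28
Step 2: Compute the convergence rate.
r = 1 - 2/(kappa + 1) = 1 - 2*mu/(L + mu) = (L - mu)/(L + mu) = 82/132 = 0.6212


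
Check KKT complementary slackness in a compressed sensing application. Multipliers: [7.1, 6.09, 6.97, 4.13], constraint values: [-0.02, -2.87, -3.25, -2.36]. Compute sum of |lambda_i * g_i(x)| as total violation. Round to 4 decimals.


KKT complementary slackness check:
lambda_1 * g_1 = 7.1 * -0.02 = -0.142
lambda_2 * g_2 = 6.09 * -2.87 = -17.4783
lambda_3 * g_3 = 6.97 * -3.25 = -22.6525
lambda_4 * g_4 = 4.13 * -2.36 = -9.7468
Total violation = 0.142 + 17.4783 + 22.6525 + 9.7468 = 50.0196


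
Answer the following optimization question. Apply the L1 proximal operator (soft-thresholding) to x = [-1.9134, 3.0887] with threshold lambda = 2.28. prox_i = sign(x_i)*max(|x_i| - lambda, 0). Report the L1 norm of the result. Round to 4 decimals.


Soft-thresholding with lambda = 2.28:
prox(-1.9134) = sign(-1.9134)*max(|-1.9134| - 2.28, 0) = 0.0
prox(3.0887) = sign(3.0887)*max(|3.0887| - 2.28, 0) = 0.8087
prox(x) = [0.0, 0.8087]
||prox(x)||_1 = 0.0 + 0.8087 = 0.8087


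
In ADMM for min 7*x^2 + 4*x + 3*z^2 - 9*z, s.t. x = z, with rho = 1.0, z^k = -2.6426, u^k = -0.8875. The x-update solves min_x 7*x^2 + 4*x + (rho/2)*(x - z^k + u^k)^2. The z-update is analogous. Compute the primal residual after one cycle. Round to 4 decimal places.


ADMM iteration with rho = 1.0, z^k = -2.6426, u^k = -0.8875
Step 1: x-update.
Minimize 7*x^2 + 4*x + (1.0/2)*(x + 2.6426 - 0.8875)^2
FOC: (2*7 + 1.0)*x = -4 + 1.0*(-2.6426 + 0.8875)
x^{k+1} = -0.3837
Step 2: z-update.
Minimize 3*z^2 - 9*z + (1.0/2)*(-0.3837 - z - 0.8875)^2
FOC: (2*3 + 1.0)*z = 9 + 1.0*(-0.3837 - 0.8875)
z^{k+1} = 1.1041
Step 3: u-update.
u^{k+1} = -0.8875 - 0.3837 - 1.1041 = -2.3753
Step 4: Primal residual = |-0.3837 - 1.1041| = 1.4878


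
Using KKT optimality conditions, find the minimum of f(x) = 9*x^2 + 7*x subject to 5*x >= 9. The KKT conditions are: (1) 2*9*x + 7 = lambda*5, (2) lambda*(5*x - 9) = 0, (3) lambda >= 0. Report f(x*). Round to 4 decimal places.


Step 1: Try lambda = 0 (constraint inactive).
x_unc = -7/(2*9) = -0.3889
Check: 5*-0.3889 = -1.9445 < 9 -- violated!
Step 2: Constraint must be active: 5*x = 9
x* = 9/5 = 1.8
lambda = (2*9*1.8 + 7)/5 = 7.88
Step 3: Compute optimal value.
f(x*) = 9*1.8^2 + 7*1.8 = 41.76


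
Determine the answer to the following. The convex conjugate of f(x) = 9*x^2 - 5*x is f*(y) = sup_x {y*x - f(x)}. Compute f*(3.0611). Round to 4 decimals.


f*(y) = sup_x {y*x - a*x^2 - b*x} = sup_x {(y-b)*x - a*x^2}
FOC: (y - b) - 2a*x = 0 => x* = (y - b)/(2a)
x* = (3.0611 + 5)/(2*9) = 0.4478
f*(3.0611) = (y-b)^2/(4a) = (3.0611 + 5)^2/(4*9)
= 64.9813/36 = 1.805


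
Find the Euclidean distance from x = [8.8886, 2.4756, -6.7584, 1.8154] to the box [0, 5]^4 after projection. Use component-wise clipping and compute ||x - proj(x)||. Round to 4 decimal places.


Project each component onto [0, 5].
clip(8.8886) = 5.0, clip(2.4756) = 2.4756, clip(-6.7584) = 0.0, clip(1.8154) = 1.8154
Projection = [5.0, 2.4756, 0.0, 1.8154]
Squared diffs: [15.1212, 0.0, 45.676, 0.0]
Distance = sqrt(60.7972) = 7.7973


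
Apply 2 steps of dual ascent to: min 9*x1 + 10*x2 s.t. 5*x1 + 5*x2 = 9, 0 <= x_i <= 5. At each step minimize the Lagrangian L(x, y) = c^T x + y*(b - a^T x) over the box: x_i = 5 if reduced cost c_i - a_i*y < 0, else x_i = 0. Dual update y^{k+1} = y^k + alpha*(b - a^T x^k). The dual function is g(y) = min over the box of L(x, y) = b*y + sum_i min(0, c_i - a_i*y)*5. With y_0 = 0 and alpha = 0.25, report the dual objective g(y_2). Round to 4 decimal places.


Dual ascent for LP: min 9*x1 + 10*x2, 5*x1 + 5*x2 = 9, 0 <= x_i <= 5
Step 1: y^k = 0.0, reduced costs: (9.0, 10.0)
  x^k = (0.0, 0.0), subgradient = b - a^T x = 9.0
  y^{k+1} = 0.0 + 0.25*9.0 = 2.25
Step 2: y^k = 2.25, reduced costs: (-2.25, -1.25)
  x^k = (5.0, 5.0), subgradient = b - a^T x = -41.0
  y^{k+1} = 2.25 + 0.25*-41.0 = -8.0
Dual objective at y_2 = -8.0: reduced costs (49.0, 50.0), box minimizer x = (0.0, 0.0)
g(y_2) = b*y + (c1 - a1*y)*x1 + (c2 - a2*y)*x2 = 9*(-8.0) + 49.0*0.0 + 50.0*0.0 = -72.0 + 0.0 + 0.0 = -72.0


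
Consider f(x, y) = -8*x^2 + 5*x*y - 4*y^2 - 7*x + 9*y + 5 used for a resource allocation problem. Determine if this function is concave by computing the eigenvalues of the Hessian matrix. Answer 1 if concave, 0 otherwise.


The Hessian of f(x,y) = -8*x^2 + 5*x*y - 4*y^2 - 7*x + 9*y + 5 is:
H = [[-16, 5], [5, -8]]
Trace = -16 - 8 = -24
Determinant = -16*-8 - (5)^2 = 103
Discriminant = (-24)^2 - 4*103 = 164.0
Eigenvalues: lambda_1 = -18.4031, lambda_2 = -5.5969
The function is concave.

1


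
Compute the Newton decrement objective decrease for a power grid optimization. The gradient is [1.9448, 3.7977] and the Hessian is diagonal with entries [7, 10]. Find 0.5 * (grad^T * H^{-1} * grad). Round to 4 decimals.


Step 1: H is diagonal, so H^(-1) * g = [0.2778, 0.3798].
Step 2: g^T H^(-1) g = sum_i g_i^2 / H_ii
  = (1.9448)^2/7 + (3.7977)^2/10
  = 0.5403 + 1.4423 = 1.9826
Step 3: Objective decrease = 0.5 * g^T H^(-1) g = 0.9913


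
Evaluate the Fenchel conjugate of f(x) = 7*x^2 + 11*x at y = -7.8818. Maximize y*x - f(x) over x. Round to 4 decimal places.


f*(y) = sup_x {y*x - a*x^2 - b*x} = sup_x {(y-b)*x - a*x^2}
FOC: (y - b) - 2a*x = 0 => x* = (y - b)/(2a)
x* = (-7.8818 - 11)/(2*7) = -1.3487
f*(-7.8818) = (y-b)^2/(4a) = (-7.8818 - 11)^2/(4*7)
= 356.5224/28 = 12.7329


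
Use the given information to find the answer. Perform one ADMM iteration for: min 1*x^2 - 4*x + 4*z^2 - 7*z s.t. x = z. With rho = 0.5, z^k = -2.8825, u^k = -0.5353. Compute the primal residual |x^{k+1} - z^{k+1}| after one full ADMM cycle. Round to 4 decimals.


ADMM iteration with rho = 0.5, z^k = -2.8825, u^k = -0.5353
Step 1: x-update.
Minimize 1*x^2 - 4*x + (0.5/2)*(x + 2.8825 - 0.5353)^2
FOC: (2*1 + 0.5)*x = 4 + 0.5*(-2.8825 + 0.5353)
x^{k+1} = 1.1306
Step 2: z-update.
Minimize 4*z^2 - 7*z + (0.5/2)*(1.1306 - z - 0.5353)^2
FOC: (2*4 + 0.5)*z = 7 + 0.5*(1.1306 - 0.5353)
z^{k+1} = 0.8585
Step 3: u-update.
u^{k+1} = -0.5353 + 1.1306 - 0.8585 = -0.2633
Step 4: Primal residual = |1.1306 - 0.8585| = 0.272


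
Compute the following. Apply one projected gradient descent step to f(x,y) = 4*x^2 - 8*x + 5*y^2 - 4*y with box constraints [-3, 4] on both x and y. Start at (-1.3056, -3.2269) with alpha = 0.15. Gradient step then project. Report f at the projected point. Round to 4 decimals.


Step 1: Compute gradient at (-1.3056, -3.2269).
grad_x = 2*4*-1.3056 - 8 = -18.4448
grad_y = 2*5*-3.2269 - 4 = -36.269
Step 2: Gradient step.
x_raw = -1.3056 - 0.15*-18.4448 = 1.4611
y_raw = -3.2269 - 0.15*-36.269 = 2.2135
Step 3: Project onto [-3, 4].
x_proj = clip(1.4611) = 1.4611
y_proj = clip(2.2135) = 2.2135
Step 4: Evaluate f.
f(1.4611, 2.2135) = 12.4935


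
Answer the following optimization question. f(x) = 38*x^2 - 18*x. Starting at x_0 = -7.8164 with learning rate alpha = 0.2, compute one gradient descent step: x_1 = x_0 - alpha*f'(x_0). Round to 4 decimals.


We compute the gradient at x_0 and apply the update.
f'(x) = 76*x - 18
f'(-7.8164) = 76*-7.8164 - 18 = -612.0464
x_1 = -7.8164 - 0.2*-612.0464 = 114.5929


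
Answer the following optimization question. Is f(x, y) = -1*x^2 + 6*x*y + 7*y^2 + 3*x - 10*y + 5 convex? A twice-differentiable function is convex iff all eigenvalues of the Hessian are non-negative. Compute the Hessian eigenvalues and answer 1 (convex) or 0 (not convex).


The Hessian of f(x,y) = -1*x^2 + 6*x*y + 7*y^2 + 3*x - 10*y + 5 is:
H = [[-2, 6], [6, 14]]
Trace = -2 + 14 = 12
Determinant = -2*14 - (6)^2 = -64
Discriminant = (12)^2 - 4*-64 = 400.0
Eigenvalues: lambda_1 = -4.0, lambda_2 = 16.0
The function is not convex.

0


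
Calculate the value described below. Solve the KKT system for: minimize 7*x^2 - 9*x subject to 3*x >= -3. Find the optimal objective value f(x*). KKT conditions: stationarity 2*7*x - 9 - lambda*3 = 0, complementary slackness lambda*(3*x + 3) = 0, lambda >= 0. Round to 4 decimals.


Step 1: Try lambda = 0 (constraint inactive).
Stationarity: 2*7*x - 9 = 0
x* = 9/(2*7) = 9/14 = 0.6429 (rounded; the exact value 9/14 is used below)
Check constraint: 3*0.6429 = 1.9287 >= -3 -- satisfied.
Step 2: Compute optimal value.
f(x*) = 7*(9/14)^2 - 9*(9/14) = -2.8929


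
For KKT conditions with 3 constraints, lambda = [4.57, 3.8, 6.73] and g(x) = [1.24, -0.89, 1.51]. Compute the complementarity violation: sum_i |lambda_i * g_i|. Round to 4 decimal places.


KKT complementary slackness check:
lambda_1 * g_1 = 4.57 * 1.24 = 5.6668
lambda_2 * g_2 = 3.8 * -0.89 = -3.382
lambda_3 * g_3 = 6.73 * 1.51 = 10.1623
Total violation = 5.6668 + 3.382 + 10.1623 = 19.2111


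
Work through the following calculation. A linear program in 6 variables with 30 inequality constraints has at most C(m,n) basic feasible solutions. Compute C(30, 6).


Each vertex corresponds to some choice of n active constraints out of m, so the number of vertices is at most C(m, n) = m! / (n!(m-n)!).
m = 30, n = 6
Numerator: 30 * 29 * 28 * 27 * 26 * 25
Denominator: 6! = 720
C(30, 6) = 593775


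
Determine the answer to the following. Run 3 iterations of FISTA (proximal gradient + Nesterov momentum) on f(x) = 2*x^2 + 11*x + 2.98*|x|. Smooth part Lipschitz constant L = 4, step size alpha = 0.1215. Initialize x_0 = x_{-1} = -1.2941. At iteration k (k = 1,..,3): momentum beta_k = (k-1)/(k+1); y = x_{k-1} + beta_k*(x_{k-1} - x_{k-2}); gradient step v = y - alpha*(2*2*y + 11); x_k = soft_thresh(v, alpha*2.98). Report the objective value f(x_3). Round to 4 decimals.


FISTA on f(x) = 2*x^2 + 11*x + 2.98*|x|
L = 4, alpha = 0.1215
Iteration 1: beta = 0.0, y = -1.2941 + 0.0*(-1.2941 + 1.2941) = -1.2941
  grad(y) = 5.8236, v = y - alpha*grad = -2.0017
  prox(v) = soft_thresh(-2.0017, 0.3621) = -1.6396
Iteration 2: beta = 0.3333, y = -1.6396 + 0.3333*(-1.6396 + 1.2941) = -1.7548
  grad(y) = 3.9809, v = y - alpha*grad = -2.2384
  prox(v) = soft_thresh(-2.2384, 0.3621) = -1.8764
Iteration 3: beta = 0.5, y = -1.8764 + 0.5*(-1.8764 + 1.6396) = -1.9948
  grad(y) = 3.0209, v = y - alpha*grad = -2.3618
  prox(v) = soft_thresh(-2.3618, 0.3621) = -1.9997
f(x_3) = 2*(-1.9997)^2 + 11*(-1.9997) + 2.98*|-1.9997| = -8.04


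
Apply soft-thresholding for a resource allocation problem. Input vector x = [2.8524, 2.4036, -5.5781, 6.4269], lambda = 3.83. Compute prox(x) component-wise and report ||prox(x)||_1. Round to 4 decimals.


Soft-thresholding with lambda = 3.83:
prox(2.8524) = sign(2.8524)*max(|2.8524| - 3.83, 0) = 0.0
prox(2.4036) = sign(2.4036)*max(|2.4036| - 3.83, 0) = 0.0
prox(-5.5781) = sign(-5.5781)*max(|-5.5781| - 3.83, 0) = -1.7481
prox(6.4269) = sign(6.4269)*max(|6.4269| - 3.83, 0) = 2.5969
prox(x) = [0.0, 0.0, -1.7481, 2.5969]
||prox(x)||_1 = 0.0 + 0.0 + 1.7481 + 2.5969 = 4.345


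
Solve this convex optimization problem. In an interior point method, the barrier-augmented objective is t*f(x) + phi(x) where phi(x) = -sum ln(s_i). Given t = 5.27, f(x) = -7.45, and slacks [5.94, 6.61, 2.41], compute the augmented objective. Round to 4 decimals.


Step 1: Compute log-barrier.
ln values: [1.7817, 1.8886, 0.8796]
phi = -(1.7817 + 1.8886 + 0.8796) = -4.5499
Step 2: Compute augmented objective.
t*f(x) = 5.27*-7.45 = -39.2615
Total = -39.2615 - 4.5499 = -43.8114


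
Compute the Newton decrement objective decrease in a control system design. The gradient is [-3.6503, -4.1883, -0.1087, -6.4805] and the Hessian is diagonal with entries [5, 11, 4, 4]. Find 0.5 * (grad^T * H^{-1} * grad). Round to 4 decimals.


Step 1: H is diagonal, so H^(-1) * g = [-0.7301, -0.3808, -0.0272, -1.6201].
Step 2: g^T H^(-1) g = sum_i g_i^2 / H_ii
  = (-3.6503)^2/5 + (-4.1883)^2/11 + (-0.1087)^2/4 + (-6.4805)^2/4
  = 2.6649 + 1.5947 + 0.003 + 10.4992 = 14.7618
Step 3: Objective decrease = 0.5 * g^T H^(-1) g = 7.3809


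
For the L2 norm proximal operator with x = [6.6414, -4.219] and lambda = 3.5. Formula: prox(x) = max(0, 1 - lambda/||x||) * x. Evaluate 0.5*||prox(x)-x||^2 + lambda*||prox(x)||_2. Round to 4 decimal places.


Step 1: Compute ||x||.
||x|| = 7.8682
Step 2: Compute scaling factor.
scale = max(0, 1 - 3.5/7.8682) = 0.5552
Step 3: prox(x) = [3.6871, -2.3423]
||prox(x)|| = 4.3682
Step 4: Proximal objective.
0.5*||prox-x||^2 = 6.125
lambda*||prox|| = 15.2887
Total = 21.4136


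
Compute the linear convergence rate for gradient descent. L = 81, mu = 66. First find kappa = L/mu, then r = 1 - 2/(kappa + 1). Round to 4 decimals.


Step 1: Compute the condition number.
kappa = L/mu = 81/66 = 1.2273
Step 2: Compute the convergence rate.
r = 1 - 2/(kappa + 1) = 1 - 2*mu/(L + mu) = (L - mu)/(L + mu) = 15/147 = 0.102


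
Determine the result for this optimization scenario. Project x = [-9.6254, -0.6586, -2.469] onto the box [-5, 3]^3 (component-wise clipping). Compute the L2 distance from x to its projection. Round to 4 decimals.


Project each component onto [-5, 3].
clip(-9.6254) = -5.0, clip(-0.6586) = -0.6586, clip(-2.469) = -2.469
Projection = [-5.0, -0.6586, -2.469]
Squared diffs: [21.3943, 0.0, 0.0]
Distance = sqrt(21.3943) = 4.6254


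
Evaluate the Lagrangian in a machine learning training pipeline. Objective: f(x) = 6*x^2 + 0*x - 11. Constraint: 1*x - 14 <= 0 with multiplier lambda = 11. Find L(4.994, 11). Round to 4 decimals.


Step 1: Evaluate f(x).
f(4.994) = 6*4.994^2 + 0*4.994 - 11 = 138.6402
Step 2: Evaluate g(x).
g(4.994) = 1*4.994 - 14 = -9.006
Step 3: Compute Lagrangian.
L = 138.6402 + 11*-9.006 = 39.5742


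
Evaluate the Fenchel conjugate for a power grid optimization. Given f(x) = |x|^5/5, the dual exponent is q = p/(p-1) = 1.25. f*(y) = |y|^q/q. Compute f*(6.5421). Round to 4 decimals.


The conjugate exponent q satisfies 1/p + 1/q = 1.
p = 5, so q = 5/(5 - 1) = 1.25
|y|^q = 6.5421^1.25 = 10.4628
f*(6.5421) = 10.4628 / 1.25 = 8.3702


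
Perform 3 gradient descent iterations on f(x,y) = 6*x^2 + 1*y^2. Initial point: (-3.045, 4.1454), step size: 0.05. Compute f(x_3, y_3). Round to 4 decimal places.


Gradient descent on f(x,y) = 6*x^2 + 1*y^2.
Starting point: (-3.045, 4.1454), alpha = 0.05
Step 1: grad_x = 2*6*-3.045 = -36.54, grad_y = 2*1*4.1454 = 8.2908
  x_1 = -3.045 - 0.05*-36.54 = -1.218
  y_1 = 4.1454 - 0.05*8.2908 = 3.7309
Step 2: grad_x = 2*6*-1.218 = -14.616, grad_y = 2*1*3.7309 = 7.4617
  x_2 = -1.218 - 0.05*-14.616 = -0.4872
  y_2 = 3.7309 - 0.05*7.4617 = 3.3578
Step 3: grad_x = 2*6*-0.4872 = -5.8464, grad_y = 2*1*3.3578 = 6.7155
  x_3 = -0.4872 - 0.05*-5.8464 = -0.1949
  y_3 = 3.3578 - 0.05*6.7155 = 3.022
f(-0.1949, 3.022) = 6*(-0.1949)^2 + 1*3.022^2 = 9.3603


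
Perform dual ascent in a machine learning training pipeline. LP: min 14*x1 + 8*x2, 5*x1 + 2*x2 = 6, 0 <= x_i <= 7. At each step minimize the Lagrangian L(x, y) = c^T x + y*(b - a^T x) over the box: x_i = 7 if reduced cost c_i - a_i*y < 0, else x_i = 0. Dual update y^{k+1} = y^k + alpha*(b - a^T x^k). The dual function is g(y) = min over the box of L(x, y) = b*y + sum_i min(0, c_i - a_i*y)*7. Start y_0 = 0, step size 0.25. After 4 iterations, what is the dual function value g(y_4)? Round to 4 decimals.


Dual ascent for LP: min 14*x1 + 8*x2, 5*x1 + 2*x2 = 6, 0 <= x_i <= 7
Step 1: y^k = 0.0, reduced costs: (14.0, 8.0)
  x^k = (0.0, 0.0), subgradient = b - a^T x = 6.0
  y^{k+1} = 0.0 + 0.25*6.0 = 1.5
Step 2: y^k = 1.5, reduced costs: (6.5, 5.0)
  x^k = (0.0, 0.0), subgradient = b - a^T x = 6.0
  y^{k+1} = 1.5 + 0.25*6.0 = 3.0
Step 3: y^k = 3.0, reduced costs: (-1.0, 2.0)
  x^k = (7.0, 0.0), subgradient = b - a^T x = -29.0
  y^{k+1} = 3.0 + 0.25*-29.0 = -4.25
Step 4: y^k = -4.25, reduced costs: (35.25, 16.5)
  x^k = (0.0, 0.0), subgradient = b - a^T x = 6.0
  y^{k+1} = -4.25 + 0.25*6.0 = -2.75
Dual objective at y_4 = -2.75: reduced costs (27.75, 13.5), box minimizer x = (0.0, 0.0)
g(y_4) = b*y + (c1 - a1*y)*x1 + (c2 - a2*y)*x2 = 6*(-2.75) + 27.75*0.0 + 13.5*0.0 = -16.5 + 0.0 + 0.0 = -16.5


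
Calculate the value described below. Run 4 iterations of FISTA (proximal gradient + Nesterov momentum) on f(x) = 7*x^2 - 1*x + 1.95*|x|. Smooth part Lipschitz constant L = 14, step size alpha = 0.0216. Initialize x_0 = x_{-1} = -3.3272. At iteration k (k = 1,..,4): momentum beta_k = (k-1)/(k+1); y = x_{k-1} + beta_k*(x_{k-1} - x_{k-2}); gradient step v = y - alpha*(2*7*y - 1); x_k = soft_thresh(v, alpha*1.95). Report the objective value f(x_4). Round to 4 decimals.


FISTA on f(x) = 7*x^2 - 1*x + 1.95*|x|
L = 14, alpha = 0.0216
Iteration 1: beta = 0.0, y = -3.3272 + 0.0*(-3.3272 + 3.3272) = -3.3272
  grad(y) = -47.5808, v = y - alpha*grad = -2.2995
  prox(v) = soft_thresh(-2.2995, 0.0421) = -2.2573
Iteration 2: beta = 0.3333, y = -2.2573 + 0.3333*(-2.2573 + 3.3272) = -1.9007
  grad(y) = -27.61, v = y - alpha*grad = -1.3043
  prox(v) = soft_thresh(-1.3043, 0.0421) = -1.2622
Iteration 3: beta = 0.5, y = -1.2622 + 0.5*(-1.2622 + 2.2573) = -0.7647
  grad(y) = -11.7052, v = y - alpha*grad = -0.5118
  prox(v) = soft_thresh(-0.5118, 0.0421) = -0.4697
Iteration 4: beta = 0.6, y = -0.4697 + 0.6*(-0.4697 + 1.2622) = 0.0058
  grad(y) = -0.9188, v = y - alpha*grad = 0.0256
  prox(v) = soft_thresh(0.0256, 0.0421) = 0.0
f(x_4) = 7*0.0^2 - 1*0.0 + 1.95*|0.0| = 0.0


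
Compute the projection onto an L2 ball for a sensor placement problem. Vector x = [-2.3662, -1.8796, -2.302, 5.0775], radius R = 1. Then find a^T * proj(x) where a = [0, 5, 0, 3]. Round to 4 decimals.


Step 1: Compute ||x|| (intermediates to 6 decimals).
||x|| = sqrt((-2.3662)^2 + (-1.8796)^2 + (-2.302)^2 + 5.0775^2) = 6.341294
Step 2: Project.
Since ||x|| > R, scale = R/||x|| = 1/6.341294 = 0.157697, proj(x) = scale * x
proj(x) = [-0.373143, -0.296407, -0.363018, 0.800707]
Step 3: Dot product.
a^T * proj(x) = 0*(-0.373143) + 5*(-0.296407) + 0*(-0.363018) + 3*0.800707 = 0.9201


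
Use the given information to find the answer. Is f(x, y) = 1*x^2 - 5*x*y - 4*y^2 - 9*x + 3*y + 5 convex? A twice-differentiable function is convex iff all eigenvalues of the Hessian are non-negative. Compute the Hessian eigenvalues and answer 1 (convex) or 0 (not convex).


The Hessian of f(x,y) = 1*x^2 - 5*x*y - 4*y^2 - 9*x + 3*y + 5 is:
H = [[2, -5], [-5, -8]]
Trace = 2 - 8 = -6
Determinant = 2*-8 - (-5)^2 = -41
Discriminant = (-6)^2 - 4*-41 = 200.0
Eigenvalues: lambda_1 = -10.0711, lambda_2 = 4.0711
The function is not convex.

0


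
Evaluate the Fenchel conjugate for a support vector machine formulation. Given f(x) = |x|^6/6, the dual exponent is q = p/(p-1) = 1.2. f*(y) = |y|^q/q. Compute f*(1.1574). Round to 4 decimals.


The conjugate exponent q satisfies 1/p + 1/q = 1.
p = 6, so q = 6/(6 - 1) = 1.2
|y|^q = 1.1574^1.2 = 1.1917
f*(1.1574) = 1.1917 / 1.2 = 0.9931


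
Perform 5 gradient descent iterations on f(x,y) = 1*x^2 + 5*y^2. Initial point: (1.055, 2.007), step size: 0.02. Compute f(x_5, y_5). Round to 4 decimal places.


Gradient descent on f(x,y) = 1*x^2 + 5*y^2.
Starting point: (1.055, 2.007), alpha = 0.02
Step 1: grad_x = 2*1*1.055 = 2.11, grad_y = 2*5*2.007 = 20.07
  x_1 = 1.055 - 0.02*2.11 = 1.0128
  y_1 = 2.007 - 0.02*20.07 = 1.6056
Step 2: grad_x = 2*1*1.0128 = 2.0256, grad_y = 2*5*1.6056 = 16.056
  x_2 = 1.0128 - 0.02*2.0256 = 0.9723
  y_2 = 1.6056 - 0.02*16.056 = 1.2845
Step 3: grad_x = 2*1*0.9723 = 1.9446, grad_y = 2*5*1.2845 = 12.8448
  x_3 = 0.9723 - 0.02*1.9446 = 0.9334
  y_3 = 1.2845 - 0.02*12.8448 = 1.0276
Step 4: grad_x = 2*1*0.9334 = 1.8668, grad_y = 2*5*1.0276 = 10.2758
  x_4 = 0.9334 - 0.02*1.8668 = 0.8961
  y_4 = 1.0276 - 0.02*10.2758 = 0.8221
Step 5: grad_x = 2*1*0.8961 = 1.7921, grad_y = 2*5*0.8221 = 8.2207
  x_5 = 0.8961 - 0.02*1.7921 = 0.8602
  y_5 = 0.8221 - 0.02*8.2207 = 0.6577
f(0.8602, 0.6577) = 1*0.8602^2 + 5*0.6577^2 = 2.9025


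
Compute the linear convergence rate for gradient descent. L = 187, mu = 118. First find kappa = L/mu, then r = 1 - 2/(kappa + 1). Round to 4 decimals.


Step 1: Compute the condition number.
kappa = L/mu = 187/118 = 1.5847
Step 2: Compute the convergence rate.
r = 1 - 2/(kappa + 1) = 1 - 2*mu/(L + mu) = (L - mu)/(L + mu) = 69/305 = 0.2262


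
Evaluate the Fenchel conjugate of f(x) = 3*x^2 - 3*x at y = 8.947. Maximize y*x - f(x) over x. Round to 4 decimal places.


f*(y) = sup_x {y*x - a*x^2 - b*x} = sup_x {(y-b)*x - a*x^2}
FOC: (y - b) - 2a*x = 0 => x* = (y - b)/(2a)
x* = (8.947 + 3)/(2*3) = 1.9912
f*(8.947) = (y-b)^2/(4a) = (8.947 + 3)^2/(4*3)
= 142.7308/12 = 11.8942


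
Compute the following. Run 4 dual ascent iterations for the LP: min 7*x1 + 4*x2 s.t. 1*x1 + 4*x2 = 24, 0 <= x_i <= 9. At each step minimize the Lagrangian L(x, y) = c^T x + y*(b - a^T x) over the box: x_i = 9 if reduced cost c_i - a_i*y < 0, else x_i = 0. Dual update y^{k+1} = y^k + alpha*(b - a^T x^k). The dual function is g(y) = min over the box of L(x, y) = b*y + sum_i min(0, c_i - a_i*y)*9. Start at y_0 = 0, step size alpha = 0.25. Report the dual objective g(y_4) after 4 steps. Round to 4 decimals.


Dual ascent for LP: min 7*x1 + 4*x2, 1*x1 + 4*x2 = 24, 0 <= x_i <= 9
Step 1: y^k = 0.0, reduced costs: (7.0, 4.0)
  x^k = (0.0, 0.0), subgradient = b - a^T x = 24.0
  y^{k+1} = 0.0 + 0.25*24.0 = 6.0
Step 2: y^k = 6.0, reduced costs: (1.0, -20.0)
  x^k = (0.0, 9.0), subgradient = b - a^T x = -12.0
  y^{k+1} = 6.0 + 0.25*-12.0 = 3.0
Step 3: y^k = 3.0, reduced costs: (4.0, -8.0)
  x^k = (0.0, 9.0), subgradient = b - a^T x = -12.0
  y^{k+1} = 3.0 + 0.25*-12.0 = 0.0
Step 4: y^k = 0.0, reduced costs: (7.0, 4.0)
  x^k = (0.0, 0.0), subgradient = b - a^T x = 24.0
  y^{k+1} = 0.0 + 0.25*24.0 = 6.0
Dual objective at y_4 = 6.0: reduced costs (1.0, -20.0), box minimizer x = (0.0, 9.0)
g(y_4) = b*y + (c1 - a1*y)*x1 + (c2 - a2*y)*x2 = 24*6.0 + 1.0*0.0 + (-20.0)*9.0 = 144.0 + 0.0 - 180.0 = -36.0


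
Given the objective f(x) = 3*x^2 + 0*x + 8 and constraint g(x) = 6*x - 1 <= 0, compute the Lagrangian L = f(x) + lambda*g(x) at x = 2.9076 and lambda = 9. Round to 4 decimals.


Step 1: Evaluate f(x).
f(2.9076) = 3*2.9076^2 + 0*2.9076 + 8 = 33.3624
Step 2: Evaluate g(x).
g(2.9076) = 6*2.9076 - 1 = 16.4456
Step 3: Compute Lagrangian.
L = 33.3624 + 9*16.4456 = 181.3728


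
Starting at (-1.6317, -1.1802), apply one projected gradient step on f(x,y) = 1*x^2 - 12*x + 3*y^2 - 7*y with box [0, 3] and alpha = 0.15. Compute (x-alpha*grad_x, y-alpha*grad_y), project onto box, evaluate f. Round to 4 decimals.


Step 1: Compute gradient at (-1.6317, -1.1802).
grad_x = 2*1*-1.6317 - 12 = -15.2634
grad_y = 2*3*-1.1802 - 7 = -14.0812
Step 2: Gradient step.
x_raw = -1.6317 - 0.15*-15.2634 = 0.6578
y_raw = -1.1802 - 0.15*-14.0812 = 0.932
Step 3: Project onto [0, 3].
x_proj = clip(0.6578) = 0.6578
y_proj = clip(0.932) = 0.932
Step 4: Evaluate f.
f(0.6578, 0.932) = -11.3791


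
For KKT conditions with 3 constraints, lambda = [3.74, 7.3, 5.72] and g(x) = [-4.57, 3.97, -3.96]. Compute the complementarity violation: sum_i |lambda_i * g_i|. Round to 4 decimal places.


KKT complementary slackness check:
lambda_1 * g_1 = 3.74 * -4.57 = -17.0918
lambda_2 * g_2 = 7.3 * 3.97 = 28.981
lambda_3 * g_3 = 5.72 * -3.96 = -22.6512
Total violation = 17.0918 + 28.981 + 22.6512 = 68.724


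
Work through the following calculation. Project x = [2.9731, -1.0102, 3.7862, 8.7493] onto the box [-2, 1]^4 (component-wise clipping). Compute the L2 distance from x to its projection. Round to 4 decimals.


Project each component onto [-2, 1].
clip(2.9731) = 1.0, clip(-1.0102) = -1.0102, clip(3.7862) = 1.0, clip(8.7493) = 1.0
Projection = [1.0, -1.0102, 1.0, 1.0]
Squared diffs: [3.8931, 0.0, 7.7629, 60.0517]
Distance = sqrt(71.7077) = 8.468


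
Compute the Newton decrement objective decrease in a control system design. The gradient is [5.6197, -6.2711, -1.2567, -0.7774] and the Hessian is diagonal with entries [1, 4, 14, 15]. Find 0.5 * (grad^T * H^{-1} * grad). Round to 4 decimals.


Step 1: H is diagonal, so H^(-1) * g = [5.6197, -1.5678, -0.0898, -0.0518].
Step 2: g^T H^(-1) g = sum_i g_i^2 / H_ii
  = (5.6197)^2/1 + (-6.2711)^2/4 + (-1.2567)^2/14 + (-0.7774)^2/15
  = 31.581 + 9.8317 + 0.1128 + 0.0403 = 41.5658
Step 3: Objective decrease = 0.5 * g^T H^(-1) g = 20.7829


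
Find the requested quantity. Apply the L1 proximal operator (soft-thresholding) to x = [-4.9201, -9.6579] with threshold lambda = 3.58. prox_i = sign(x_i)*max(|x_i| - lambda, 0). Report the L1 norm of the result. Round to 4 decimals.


Soft-thresholding with lambda = 3.58:
prox(-4.9201) = sign(-4.9201)*max(|-4.9201| - 3.58, 0) = -1.3401
prox(-9.6579) = sign(-9.6579)*max(|-9.6579| - 3.58, 0) = -6.0779
prox(x) = [-1.3401, -6.0779]
||prox(x)||_1 = 1.3401 + 6.0779 = 7.418


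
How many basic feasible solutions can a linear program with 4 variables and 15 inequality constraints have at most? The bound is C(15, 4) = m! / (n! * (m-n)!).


Each vertex corresponds to some choice of n active constraints out of m, so the number of vertices is at most C(m, n) = m! / (n!(m-n)!).
m = 15, n = 4
Numerator: 15 * 14 * 13 * 12
Denominator: 4! = 24
C(15, 4) = 1365


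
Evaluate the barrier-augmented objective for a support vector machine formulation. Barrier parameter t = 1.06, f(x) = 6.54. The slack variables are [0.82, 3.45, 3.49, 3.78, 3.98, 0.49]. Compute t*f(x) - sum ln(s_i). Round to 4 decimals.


Step 1: Compute log-barrier.
ln values: [-0.1985, 1.2384, 1.2499, 1.3297, 1.3813, -0.7133]
phi = -(-0.1985 + 1.2384 + 1.2499 + 1.3297 + 1.3813 - 0.7133) = -4.2875
Step 2: Compute augmented objective.
t*f(x) = 1.06*6.54 = 6.9324
Total = 6.9324 - 4.2875 = 2.6449


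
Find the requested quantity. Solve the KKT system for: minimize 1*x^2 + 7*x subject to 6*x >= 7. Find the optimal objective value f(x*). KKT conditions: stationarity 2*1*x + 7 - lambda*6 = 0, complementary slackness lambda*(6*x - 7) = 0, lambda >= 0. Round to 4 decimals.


Step 1: Try lambda = 0 (constraint inactive).
x_unc = -7/(2*1) = -3.5
Check: 6*-3.5 = -21.0 < 7 -- violated!
Step 2: Constraint must be active: 6*x = 7
x* = 7/6 = 1.1667 (rounded; the exact value 7/6 is used below)
lambda = (2*1*(7/6) + 7)/6 = 1.5556
Step 3: Compute optimal value.
f(x*) = 1*(7/6)^2 + 7*(7/6) = 9.5278


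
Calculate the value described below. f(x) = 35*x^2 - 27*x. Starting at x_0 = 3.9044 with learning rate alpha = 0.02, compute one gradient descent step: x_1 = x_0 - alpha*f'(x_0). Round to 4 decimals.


We compute the gradient at x_0 and apply the update.
f'(x) = 70*x - 27
f'(3.9044) = 70*3.9044 - 27 = 246.308
x_1 = 3.9044 - 0.02*246.308 = -1.0218


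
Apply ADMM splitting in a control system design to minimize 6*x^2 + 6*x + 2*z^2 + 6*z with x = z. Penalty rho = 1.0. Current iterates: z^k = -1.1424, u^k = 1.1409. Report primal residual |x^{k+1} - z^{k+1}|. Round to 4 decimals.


ADMM iteration with rho = 1.0, z^k = -1.1424, u^k = 1.1409
Step 1: x-update.
Minimize 6*x^2 + 6*x + (1.0/2)*(x + 1.1424 + 1.1409)^2
FOC: (2*6 + 1.0)*x = -6 + 1.0*(-1.1424 - 1.1409)
x^{k+1} = -0.6372
Step 2: z-update.
Minimize 2*z^2 + 6*z + (1.0/2)*(-0.6372 - z + 1.1409)^2
FOC: (2*2 + 1.0)*z = -6 + 1.0*(-0.6372 + 1.1409)
z^{k+1} = -1.0993
Step 3: u-update.
u^{k+1} = 1.1409 - 0.6372 + 1.0993 = 1.603
Step 4: Primal residual = |-0.6372 + 1.0993| = 0.4621


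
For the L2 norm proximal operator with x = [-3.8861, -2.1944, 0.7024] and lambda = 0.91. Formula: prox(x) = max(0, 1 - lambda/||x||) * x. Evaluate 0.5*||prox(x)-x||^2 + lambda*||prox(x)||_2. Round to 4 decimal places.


Step 1: Compute ||x||.
||x|| = 4.5178
Step 2: Compute scaling factor.
scale = max(0, 1 - 0.91/4.5178) = 0.7986
Step 3: prox(x) = [-3.1033, -1.7524, 0.5609]
||prox(x)|| = 3.6078
Step 4: Proximal objective.
0.5*||prox-x||^2 = 0.4141
lambda*||prox|| = 3.2831
Total = 3.6971


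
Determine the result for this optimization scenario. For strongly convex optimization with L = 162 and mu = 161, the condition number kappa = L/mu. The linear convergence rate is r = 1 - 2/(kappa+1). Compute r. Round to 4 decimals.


Step 1: Compute the condition number.
kappa = L/mu = 162/161 = 1.0062
Step 2: Compute the convergence rate.
r = 1 - 2/(kappa + 1) = 1 - 2*mu/(L + mu) = (L - mu)/(L + mu) = 1/323 = 0.0031


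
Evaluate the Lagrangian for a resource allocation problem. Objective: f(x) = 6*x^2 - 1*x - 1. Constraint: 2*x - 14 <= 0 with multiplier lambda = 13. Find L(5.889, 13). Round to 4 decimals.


Step 1: Evaluate f(x).
f(5.889) = 6*5.889^2 - 1*5.889 - 1 = 201.1929
Step 2: Evaluate g(x).
g(5.889) = 2*5.889 - 14 = -2.222
Step 3: Compute Lagrangian.
L = 201.1929 + 13*-2.222 = 172.3069


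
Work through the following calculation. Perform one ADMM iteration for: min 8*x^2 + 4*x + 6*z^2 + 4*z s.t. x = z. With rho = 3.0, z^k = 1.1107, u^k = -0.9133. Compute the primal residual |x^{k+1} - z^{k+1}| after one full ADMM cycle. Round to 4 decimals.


ADMM iteration with rho = 3.0, z^k = 1.1107, u^k = -0.9133
Step 1: x-update.
Minimize 8*x^2 + 4*x + (3.0/2)*(x - 1.1107 - 0.9133)^2
FOC: (2*8 + 3.0)*x = -4 + 3.0*(1.1107 + 0.9133)
x^{k+1} = 0.1091
Step 2: z-update.
Minimize 6*z^2 + 4*z + (3.0/2)*(0.1091 - z - 0.9133)^2
FOC: (2*6 + 3.0)*z = -4 + 3.0*(0.1091 - 0.9133)
z^{k+1} = -0.4275
Step 3: u-update.
u^{k+1} = -0.9133 + 0.1091 + 0.4275 = -0.3767
Step 4: Primal residual = |0.1091 + 0.4275| = 0.5366


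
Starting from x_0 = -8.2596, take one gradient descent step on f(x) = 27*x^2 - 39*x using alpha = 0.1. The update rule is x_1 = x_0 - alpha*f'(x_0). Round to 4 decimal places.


We compute the gradient at x_0 and apply the update.
f'(x) = 54*x - 39
f'(-8.2596) = 54*-8.2596 - 39 = -485.0184
x_1 = -8.2596 - 0.1*-485.0184 = 40.2422


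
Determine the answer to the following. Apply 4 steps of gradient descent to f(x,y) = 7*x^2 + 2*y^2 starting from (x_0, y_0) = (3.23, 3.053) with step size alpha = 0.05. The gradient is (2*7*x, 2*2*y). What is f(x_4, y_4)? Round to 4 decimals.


Gradient descent on f(x,y) = 7*x^2 + 2*y^2.
Starting point: (3.23, 3.053), alpha = 0.05
Step 1: grad_x = 2*7*3.23 = 45.22, grad_y = 2*2*3.053 = 12.212
  x_1 = 3.23 - 0.05*45.22 = 0.969
  y_1 = 3.053 - 0.05*12.212 = 2.4424
Step 2: grad_x = 2*7*0.969 = 13.566, grad_y = 2*2*2.4424 = 9.7696
  x_2 = 0.969 - 0.05*13.566 = 0.2907
  y_2 = 2.4424 - 0.05*9.7696 = 1.9539
Step 3: grad_x = 2*7*0.2907 = 4.0698, grad_y = 2*2*1.9539 = 7.8157
  x_3 = 0.2907 - 0.05*4.0698 = 0.0872
  y_3 = 1.9539 - 0.05*7.8157 = 1.5631
Step 4: grad_x = 2*7*0.0872 = 1.2209, grad_y = 2*2*1.5631 = 6.2525
  x_4 = 0.0872 - 0.05*1.2209 = 0.0262
  y_4 = 1.5631 - 0.05*6.2525 = 1.2505
f(0.0262, 1.2505) = 7*0.0262^2 + 2*1.2505^2 = 3.1323


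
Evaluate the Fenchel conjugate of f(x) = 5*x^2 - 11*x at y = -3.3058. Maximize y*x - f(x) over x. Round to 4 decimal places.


f*(y) = sup_x {y*x - a*x^2 - b*x} = sup_x {(y-b)*x - a*x^2}
FOC: (y - b) - 2a*x = 0 => x* = (y - b)/(2a)
x* = (-3.3058 + 11)/(2*5) = 0.7694
f*(-3.3058) = (y-b)^2/(4a) = (-3.3058 + 11)^2/(4*5)
= 59.2007/20 = 2.96


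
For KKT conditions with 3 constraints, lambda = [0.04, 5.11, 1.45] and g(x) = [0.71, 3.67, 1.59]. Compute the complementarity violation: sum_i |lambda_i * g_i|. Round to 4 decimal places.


KKT complementary slackness check:
lambda_1 * g_1 = 0.04 * 0.71 = 0.0284
lambda_2 * g_2 = 5.11 * 3.67 = 18.7537
lambda_3 * g_3 = 1.45 * 1.59 = 2.3055
Total violation = 0.0284 + 18.7537 + 2.3055 = 21.0876


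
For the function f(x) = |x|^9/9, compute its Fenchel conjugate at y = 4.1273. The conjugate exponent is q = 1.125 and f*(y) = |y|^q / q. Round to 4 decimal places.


The conjugate exponent q satisfies 1/p + 1/q = 1.
p = 9, so q = 9/(9 - 1) = 1.125
|y|^q = 4.1273^1.125 = 4.9275
f*(4.1273) = 4.9275 / 1.125 = 4.38


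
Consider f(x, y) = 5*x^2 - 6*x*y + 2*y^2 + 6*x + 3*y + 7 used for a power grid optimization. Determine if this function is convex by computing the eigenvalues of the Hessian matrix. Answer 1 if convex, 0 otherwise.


The Hessian of f(x,y) = 5*x^2 - 6*x*y + 2*y^2 + 6*x + 3*y + 7 is:
H = [[10, -6], [-6, 4]]
Trace = 10 + 4 = 14
Determinant = 10*4 - (-6)^2 = 4
Discriminant = (14)^2 - 4*4 = 180.0
Eigenvalues: lambda_1 = 0.2918, lambda_2 = 13.7082
The function is convex.

1


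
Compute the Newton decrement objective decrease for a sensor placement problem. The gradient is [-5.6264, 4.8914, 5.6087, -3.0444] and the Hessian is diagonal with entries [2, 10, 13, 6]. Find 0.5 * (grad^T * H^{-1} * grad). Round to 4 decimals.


Step 1: H is diagonal, so H^(-1) * g = [-2.8132, 0.4891, 0.4314, -0.5074].
Step 2: g^T H^(-1) g = sum_i g_i^2 / H_ii
  = (-5.6264)^2/2 + (4.8914)^2/10 + (5.6087)^2/13 + (-3.0444)^2/6
  = 15.8282 + 2.3926 + 2.4198 + 1.5447 = 22.1853
Step 3: Objective decrease = 0.5 * g^T H^(-1) g = 11.0927


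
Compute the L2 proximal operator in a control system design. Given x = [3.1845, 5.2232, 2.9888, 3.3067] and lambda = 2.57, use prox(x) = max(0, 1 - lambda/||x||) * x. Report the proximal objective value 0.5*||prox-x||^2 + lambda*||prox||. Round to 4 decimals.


Step 1: Compute ||x||.
||x|| = 7.569
Step 2: Compute scaling factor.
scale = max(0, 1 - 2.57/7.569) = 0.6605
Step 3: prox(x) = [2.1032, 3.4497, 1.974, 2.1839]
||prox(x)|| = 4.999
Step 4: Proximal objective.
0.5*||prox-x||^2 = 3.3025
lambda*||prox|| = 12.8474
Total = 16.1499


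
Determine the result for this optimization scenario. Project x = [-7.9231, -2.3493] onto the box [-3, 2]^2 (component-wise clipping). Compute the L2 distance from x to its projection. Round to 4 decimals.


Project each component onto [-3, 2].
clip(-7.9231) = -3.0, clip(-2.3493) = -2.3493
Projection = [-3.0, -2.3493]
Squared diffs: [24.2369, 0.0]
Distance = sqrt(24.2369) = 4.9231


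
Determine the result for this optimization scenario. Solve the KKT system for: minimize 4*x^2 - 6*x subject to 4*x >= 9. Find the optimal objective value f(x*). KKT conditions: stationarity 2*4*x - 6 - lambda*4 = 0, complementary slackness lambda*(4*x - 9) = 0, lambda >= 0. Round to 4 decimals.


Step 1: Try lambda = 0 (constraint inactive).
x_unc = 6/(2*4) = 0.75
Check: 4*0.75 = 3.0 < 9 -- violated!
Step 2: Constraint must be active: 4*x = 9
x* = 9/4 = 2.25
lambda = (2*4*2.25 - 6)/4 = 3.0
Step 3: Compute optimal value.
f(x*) = 4*2.25^2 - 6*2.25 = 6.75


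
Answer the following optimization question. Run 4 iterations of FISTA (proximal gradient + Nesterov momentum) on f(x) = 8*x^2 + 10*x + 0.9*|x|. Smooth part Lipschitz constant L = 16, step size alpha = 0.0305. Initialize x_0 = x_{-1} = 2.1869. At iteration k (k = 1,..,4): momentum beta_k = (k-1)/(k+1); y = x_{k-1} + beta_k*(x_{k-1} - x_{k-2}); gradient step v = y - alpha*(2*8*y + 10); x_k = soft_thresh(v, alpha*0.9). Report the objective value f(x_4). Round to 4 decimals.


FISTA on f(x) = 8*x^2 + 10*x + 0.9*|x|
L = 16, alpha = 0.0305
Iteration 1: beta = 0.0, y = 2.1869 + 0.0*(2.1869 - 2.1869) = 2.1869
  grad(y) = 44.9904, v = y - alpha*grad = 0.8147
  prox(v) = soft_thresh(0.8147, 0.0275) = 0.7872
Iteration 2: beta = 0.3333, y = 0.7872 + 0.3333*(0.7872 - 2.1869) = 0.3207
  grad(y) = 15.131, v = y - alpha*grad = -0.1408
  prox(v) = soft_thresh(-0.1408, 0.0275) = -0.1134
Iteration 3: beta = 0.5, y = -0.1134 + 0.5*(-0.1134 - 0.7872) = -0.5637
  grad(y) = 0.9815, v = y - alpha*grad = -0.5936
  prox(v) = soft_thresh(-0.5936, 0.0275) = -0.5661
Iteration 4: beta = 0.6, y = -0.5661 + 0.6*(-0.5661 + 0.1134) = -0.8378
  grad(y) = -3.405, v = y - alpha*grad = -0.734
  prox(v) = soft_thresh(-0.734, 0.0275) = -0.7065
f(x_4) = 8*(-0.7065)^2 + 10*(-0.7065) + 0.9*|-0.7065| = -2.436
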